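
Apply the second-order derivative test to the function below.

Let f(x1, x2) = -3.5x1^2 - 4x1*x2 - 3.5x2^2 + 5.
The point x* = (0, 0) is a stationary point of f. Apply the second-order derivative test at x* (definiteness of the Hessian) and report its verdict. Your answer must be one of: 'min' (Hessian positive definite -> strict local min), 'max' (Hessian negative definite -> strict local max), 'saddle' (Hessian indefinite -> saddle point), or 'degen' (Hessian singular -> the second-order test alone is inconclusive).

Compute the Hessian H = grad^2 f:
  H = [[-7, -4], [-4, -7]]
Verify stationarity: grad f(x*) = H x* + g = (0, 0).
Eigenvalues of H: -11, -3.
Both eigenvalues < 0, so H is negative definite -> x* is a strict local max.

max


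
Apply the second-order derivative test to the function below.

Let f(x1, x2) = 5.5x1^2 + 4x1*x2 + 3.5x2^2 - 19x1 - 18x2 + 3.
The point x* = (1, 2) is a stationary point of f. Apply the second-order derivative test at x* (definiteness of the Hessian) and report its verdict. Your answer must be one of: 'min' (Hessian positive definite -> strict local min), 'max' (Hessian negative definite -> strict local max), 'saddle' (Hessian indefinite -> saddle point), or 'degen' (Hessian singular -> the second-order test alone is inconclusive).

Compute the Hessian H = grad^2 f:
  H = [[11, 4], [4, 7]]
Verify stationarity: grad f(x*) = H x* + g = (0, 0).
Eigenvalues of H: 4.5279, 13.4721.
Both eigenvalues > 0, so H is positive definite -> x* is a strict local min.

min


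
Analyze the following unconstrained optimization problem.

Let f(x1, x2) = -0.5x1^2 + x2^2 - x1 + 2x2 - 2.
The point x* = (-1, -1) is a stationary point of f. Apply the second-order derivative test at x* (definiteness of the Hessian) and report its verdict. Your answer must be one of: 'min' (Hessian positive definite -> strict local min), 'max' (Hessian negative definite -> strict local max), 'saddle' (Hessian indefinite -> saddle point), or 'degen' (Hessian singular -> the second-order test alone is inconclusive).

Compute the Hessian H = grad^2 f:
  H = [[-1, 0], [0, 2]]
Verify stationarity: grad f(x*) = H x* + g = (0, 0).
Eigenvalues of H: -1, 2.
Eigenvalues have mixed signs, so H is indefinite -> x* is a saddle point.

saddle


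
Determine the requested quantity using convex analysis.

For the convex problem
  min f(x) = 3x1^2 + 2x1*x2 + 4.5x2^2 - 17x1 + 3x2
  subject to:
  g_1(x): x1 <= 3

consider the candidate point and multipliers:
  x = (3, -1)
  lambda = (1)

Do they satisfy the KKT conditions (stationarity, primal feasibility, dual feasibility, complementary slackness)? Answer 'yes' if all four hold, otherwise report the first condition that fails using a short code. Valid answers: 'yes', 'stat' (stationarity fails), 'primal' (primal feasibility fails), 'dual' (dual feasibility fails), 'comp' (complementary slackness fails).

Gradient of f: grad f(x) = Q x + c = (-1, 0)
Constraint values g_i(x) = a_i^T x - b_i:
  g_1((3, -1)) = 0
Stationarity residual: grad f(x) + sum_i lambda_i a_i = (0, 0)
  -> stationarity OK
Primal feasibility (all g_i <= 0): OK
Dual feasibility (all lambda_i >= 0): OK
Complementary slackness (lambda_i * g_i(x) = 0 for all i): OK

Verdict: yes, KKT holds.

yes


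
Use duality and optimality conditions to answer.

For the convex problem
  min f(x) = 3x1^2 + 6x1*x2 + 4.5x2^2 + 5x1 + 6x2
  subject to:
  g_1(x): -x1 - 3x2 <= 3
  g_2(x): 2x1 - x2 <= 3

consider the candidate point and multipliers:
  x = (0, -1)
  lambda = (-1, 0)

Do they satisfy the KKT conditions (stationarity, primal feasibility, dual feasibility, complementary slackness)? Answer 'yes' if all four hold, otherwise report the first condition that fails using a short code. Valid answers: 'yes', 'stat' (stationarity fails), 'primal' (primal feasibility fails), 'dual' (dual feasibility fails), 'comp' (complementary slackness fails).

Gradient of f: grad f(x) = Q x + c = (-1, -3)
Constraint values g_i(x) = a_i^T x - b_i:
  g_1((0, -1)) = 0
  g_2((0, -1)) = -2
Stationarity residual: grad f(x) + sum_i lambda_i a_i = (0, 0)
  -> stationarity OK
Primal feasibility (all g_i <= 0): OK
Dual feasibility (all lambda_i >= 0): FAILS
Complementary slackness (lambda_i * g_i(x) = 0 for all i): OK

Verdict: the first failing condition is dual_feasibility -> dual.

dual


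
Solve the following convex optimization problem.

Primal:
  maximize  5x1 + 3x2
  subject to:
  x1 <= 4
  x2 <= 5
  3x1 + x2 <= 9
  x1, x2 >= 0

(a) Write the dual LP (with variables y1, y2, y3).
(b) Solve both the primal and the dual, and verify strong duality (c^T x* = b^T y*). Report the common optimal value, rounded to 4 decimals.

The standard primal-dual pair for 'max c^T x s.t. A x <= b, x >= 0' is:
  Dual:  min b^T y  s.t.  A^T y >= c,  y >= 0.

So the dual LP is:
  minimize  4y1 + 5y2 + 9y3
  subject to:
    y1 + 3y3 >= 5
    y2 + y3 >= 3
    y1, y2, y3 >= 0

Solving the primal: x* = (1.3333, 5).
  primal value c^T x* = 21.6667.
Solving the dual: y* = (0, 1.3333, 1.6667).
  dual value b^T y* = 21.6667.
Strong duality: c^T x* = b^T y*. Confirmed.

21.6667


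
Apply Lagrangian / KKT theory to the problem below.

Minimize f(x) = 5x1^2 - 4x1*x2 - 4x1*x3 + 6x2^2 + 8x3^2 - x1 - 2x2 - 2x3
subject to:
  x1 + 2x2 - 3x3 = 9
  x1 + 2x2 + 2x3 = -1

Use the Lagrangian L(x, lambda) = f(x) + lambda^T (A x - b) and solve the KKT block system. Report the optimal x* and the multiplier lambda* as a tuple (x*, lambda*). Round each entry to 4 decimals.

Form the Lagrangian:
  L(x, lambda) = (1/2) x^T Q x + c^T x + lambda^T (A x - b)
Stationarity (grad_x L = 0): Q x + c + A^T lambda = 0.
Primal feasibility: A x = b.

This gives the KKT block system:
  [ Q   A^T ] [ x     ]   [-c ]
  [ A    0  ] [ lambda ] = [ b ]

Solving the linear system:
  x*      = (0.4118, 1.2941, -2)
  lambda* = (-9.5059, 3.5647)
  f(x*)   = 45.0588

x* = (0.4118, 1.2941, -2), lambda* = (-9.5059, 3.5647)


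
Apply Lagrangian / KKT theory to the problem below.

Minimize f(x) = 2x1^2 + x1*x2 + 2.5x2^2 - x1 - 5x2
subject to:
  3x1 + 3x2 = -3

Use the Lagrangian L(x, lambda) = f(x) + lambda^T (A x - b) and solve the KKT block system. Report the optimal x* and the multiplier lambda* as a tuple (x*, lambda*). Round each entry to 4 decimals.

Form the Lagrangian:
  L(x, lambda) = (1/2) x^T Q x + c^T x + lambda^T (A x - b)
Stationarity (grad_x L = 0): Q x + c + A^T lambda = 0.
Primal feasibility: A x = b.

This gives the KKT block system:
  [ Q   A^T ] [ x     ]   [-c ]
  [ A    0  ] [ lambda ] = [ b ]

Solving the linear system:
  x*      = (-1.1429, 0.1429)
  lambda* = (1.8095)
  f(x*)   = 2.9286

x* = (-1.1429, 0.1429), lambda* = (1.8095)


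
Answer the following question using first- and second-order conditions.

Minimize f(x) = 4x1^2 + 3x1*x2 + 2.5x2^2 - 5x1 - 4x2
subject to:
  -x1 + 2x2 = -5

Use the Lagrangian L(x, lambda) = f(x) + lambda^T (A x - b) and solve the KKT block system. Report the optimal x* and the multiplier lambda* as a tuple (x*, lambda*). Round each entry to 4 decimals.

Form the Lagrangian:
  L(x, lambda) = (1/2) x^T Q x + c^T x + lambda^T (A x - b)
Stationarity (grad_x L = 0): Q x + c + A^T lambda = 0.
Primal feasibility: A x = b.

This gives the KKT block system:
  [ Q   A^T ] [ x     ]   [-c ]
  [ A    0  ] [ lambda ] = [ b ]

Solving the linear system:
  x*      = (1.6939, -1.6531)
  lambda* = (3.5918)
  f(x*)   = 8.051

x* = (1.6939, -1.6531), lambda* = (3.5918)


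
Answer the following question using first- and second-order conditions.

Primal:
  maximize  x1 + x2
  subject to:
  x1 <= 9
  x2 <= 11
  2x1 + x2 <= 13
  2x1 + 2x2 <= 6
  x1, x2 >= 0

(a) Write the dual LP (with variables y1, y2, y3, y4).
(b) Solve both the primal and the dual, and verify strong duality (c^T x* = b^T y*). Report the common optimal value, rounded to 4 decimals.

The standard primal-dual pair for 'max c^T x s.t. A x <= b, x >= 0' is:
  Dual:  min b^T y  s.t.  A^T y >= c,  y >= 0.

So the dual LP is:
  minimize  9y1 + 11y2 + 13y3 + 6y4
  subject to:
    y1 + 2y3 + 2y4 >= 1
    y2 + y3 + 2y4 >= 1
    y1, y2, y3, y4 >= 0

Solving the primal: x* = (3, 0).
  primal value c^T x* = 3.
Solving the dual: y* = (0, 0, 0, 0.5).
  dual value b^T y* = 3.
Strong duality: c^T x* = b^T y*. Confirmed.

3


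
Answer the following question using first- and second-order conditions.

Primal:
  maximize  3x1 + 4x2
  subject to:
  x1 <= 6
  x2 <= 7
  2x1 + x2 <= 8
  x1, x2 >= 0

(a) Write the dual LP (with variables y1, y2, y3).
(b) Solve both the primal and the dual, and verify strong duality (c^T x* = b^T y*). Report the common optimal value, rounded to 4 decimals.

The standard primal-dual pair for 'max c^T x s.t. A x <= b, x >= 0' is:
  Dual:  min b^T y  s.t.  A^T y >= c,  y >= 0.

So the dual LP is:
  minimize  6y1 + 7y2 + 8y3
  subject to:
    y1 + 2y3 >= 3
    y2 + y3 >= 4
    y1, y2, y3 >= 0

Solving the primal: x* = (0.5, 7).
  primal value c^T x* = 29.5.
Solving the dual: y* = (0, 2.5, 1.5).
  dual value b^T y* = 29.5.
Strong duality: c^T x* = b^T y*. Confirmed.

29.5


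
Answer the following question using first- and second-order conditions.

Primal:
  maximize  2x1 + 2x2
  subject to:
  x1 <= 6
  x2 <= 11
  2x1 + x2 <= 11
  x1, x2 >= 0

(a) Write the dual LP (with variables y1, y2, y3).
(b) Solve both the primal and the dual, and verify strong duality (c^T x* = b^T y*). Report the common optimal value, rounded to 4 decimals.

The standard primal-dual pair for 'max c^T x s.t. A x <= b, x >= 0' is:
  Dual:  min b^T y  s.t.  A^T y >= c,  y >= 0.

So the dual LP is:
  minimize  6y1 + 11y2 + 11y3
  subject to:
    y1 + 2y3 >= 2
    y2 + y3 >= 2
    y1, y2, y3 >= 0

Solving the primal: x* = (0, 11).
  primal value c^T x* = 22.
Solving the dual: y* = (0, 1, 1).
  dual value b^T y* = 22.
Strong duality: c^T x* = b^T y*. Confirmed.

22


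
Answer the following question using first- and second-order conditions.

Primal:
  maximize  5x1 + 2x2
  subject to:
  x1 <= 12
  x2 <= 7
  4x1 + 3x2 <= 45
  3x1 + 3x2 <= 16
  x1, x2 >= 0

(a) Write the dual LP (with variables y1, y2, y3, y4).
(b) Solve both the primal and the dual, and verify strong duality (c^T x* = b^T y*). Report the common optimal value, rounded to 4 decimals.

The standard primal-dual pair for 'max c^T x s.t. A x <= b, x >= 0' is:
  Dual:  min b^T y  s.t.  A^T y >= c,  y >= 0.

So the dual LP is:
  minimize  12y1 + 7y2 + 45y3 + 16y4
  subject to:
    y1 + 4y3 + 3y4 >= 5
    y2 + 3y3 + 3y4 >= 2
    y1, y2, y3, y4 >= 0

Solving the primal: x* = (5.3333, 0).
  primal value c^T x* = 26.6667.
Solving the dual: y* = (0, 0, 0, 1.6667).
  dual value b^T y* = 26.6667.
Strong duality: c^T x* = b^T y*. Confirmed.

26.6667


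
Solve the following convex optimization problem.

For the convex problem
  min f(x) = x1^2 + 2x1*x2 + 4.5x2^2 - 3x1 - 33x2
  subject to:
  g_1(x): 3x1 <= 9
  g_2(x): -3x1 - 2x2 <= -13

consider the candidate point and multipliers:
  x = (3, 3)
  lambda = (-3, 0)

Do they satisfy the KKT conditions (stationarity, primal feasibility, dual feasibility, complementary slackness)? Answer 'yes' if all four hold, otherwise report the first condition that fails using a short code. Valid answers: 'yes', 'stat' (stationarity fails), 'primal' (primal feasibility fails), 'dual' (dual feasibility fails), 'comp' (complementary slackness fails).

Gradient of f: grad f(x) = Q x + c = (9, 0)
Constraint values g_i(x) = a_i^T x - b_i:
  g_1((3, 3)) = 0
  g_2((3, 3)) = -2
Stationarity residual: grad f(x) + sum_i lambda_i a_i = (0, 0)
  -> stationarity OK
Primal feasibility (all g_i <= 0): OK
Dual feasibility (all lambda_i >= 0): FAILS
Complementary slackness (lambda_i * g_i(x) = 0 for all i): OK

Verdict: the first failing condition is dual_feasibility -> dual.

dual


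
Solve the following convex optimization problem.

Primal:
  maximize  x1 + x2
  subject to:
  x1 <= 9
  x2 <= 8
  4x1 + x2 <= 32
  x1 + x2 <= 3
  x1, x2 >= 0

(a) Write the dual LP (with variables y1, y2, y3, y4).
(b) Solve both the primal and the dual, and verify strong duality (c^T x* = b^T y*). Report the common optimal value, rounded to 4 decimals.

The standard primal-dual pair for 'max c^T x s.t. A x <= b, x >= 0' is:
  Dual:  min b^T y  s.t.  A^T y >= c,  y >= 0.

So the dual LP is:
  minimize  9y1 + 8y2 + 32y3 + 3y4
  subject to:
    y1 + 4y3 + y4 >= 1
    y2 + y3 + y4 >= 1
    y1, y2, y3, y4 >= 0

Solving the primal: x* = (3, 0).
  primal value c^T x* = 3.
Solving the dual: y* = (0, 0, 0, 1).
  dual value b^T y* = 3.
Strong duality: c^T x* = b^T y*. Confirmed.

3


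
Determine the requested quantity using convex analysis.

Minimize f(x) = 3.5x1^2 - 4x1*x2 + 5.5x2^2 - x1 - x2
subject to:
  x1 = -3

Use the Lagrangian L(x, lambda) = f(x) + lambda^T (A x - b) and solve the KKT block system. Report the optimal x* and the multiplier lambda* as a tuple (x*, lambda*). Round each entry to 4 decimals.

Form the Lagrangian:
  L(x, lambda) = (1/2) x^T Q x + c^T x + lambda^T (A x - b)
Stationarity (grad_x L = 0): Q x + c + A^T lambda = 0.
Primal feasibility: A x = b.

This gives the KKT block system:
  [ Q   A^T ] [ x     ]   [-c ]
  [ A    0  ] [ lambda ] = [ b ]

Solving the linear system:
  x*      = (-3, -1)
  lambda* = (18)
  f(x*)   = 29

x* = (-3, -1), lambda* = (18)


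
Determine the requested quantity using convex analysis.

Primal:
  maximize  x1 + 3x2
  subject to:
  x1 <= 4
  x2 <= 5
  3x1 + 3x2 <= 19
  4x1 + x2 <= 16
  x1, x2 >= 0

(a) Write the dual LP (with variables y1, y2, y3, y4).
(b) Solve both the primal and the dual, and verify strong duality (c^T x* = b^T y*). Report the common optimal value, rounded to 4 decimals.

The standard primal-dual pair for 'max c^T x s.t. A x <= b, x >= 0' is:
  Dual:  min b^T y  s.t.  A^T y >= c,  y >= 0.

So the dual LP is:
  minimize  4y1 + 5y2 + 19y3 + 16y4
  subject to:
    y1 + 3y3 + 4y4 >= 1
    y2 + 3y3 + y4 >= 3
    y1, y2, y3, y4 >= 0

Solving the primal: x* = (1.3333, 5).
  primal value c^T x* = 16.3333.
Solving the dual: y* = (0, 2, 0.3333, 0).
  dual value b^T y* = 16.3333.
Strong duality: c^T x* = b^T y*. Confirmed.

16.3333


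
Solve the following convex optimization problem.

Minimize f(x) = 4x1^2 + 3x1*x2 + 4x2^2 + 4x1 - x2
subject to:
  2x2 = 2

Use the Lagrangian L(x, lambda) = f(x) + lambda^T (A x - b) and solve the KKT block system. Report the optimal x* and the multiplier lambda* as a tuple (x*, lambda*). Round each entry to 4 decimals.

Form the Lagrangian:
  L(x, lambda) = (1/2) x^T Q x + c^T x + lambda^T (A x - b)
Stationarity (grad_x L = 0): Q x + c + A^T lambda = 0.
Primal feasibility: A x = b.

This gives the KKT block system:
  [ Q   A^T ] [ x     ]   [-c ]
  [ A    0  ] [ lambda ] = [ b ]

Solving the linear system:
  x*      = (-0.875, 1)
  lambda* = (-2.1875)
  f(x*)   = -0.0625

x* = (-0.875, 1), lambda* = (-2.1875)


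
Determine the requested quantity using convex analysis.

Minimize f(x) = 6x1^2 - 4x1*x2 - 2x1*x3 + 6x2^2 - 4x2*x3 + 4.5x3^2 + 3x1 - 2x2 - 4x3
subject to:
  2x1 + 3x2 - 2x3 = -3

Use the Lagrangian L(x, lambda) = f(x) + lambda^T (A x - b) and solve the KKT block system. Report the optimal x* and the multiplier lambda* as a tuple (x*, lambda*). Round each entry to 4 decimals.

Form the Lagrangian:
  L(x, lambda) = (1/2) x^T Q x + c^T x + lambda^T (A x - b)
Stationarity (grad_x L = 0): Q x + c + A^T lambda = 0.
Primal feasibility: A x = b.

This gives the KKT block system:
  [ Q   A^T ] [ x     ]   [-c ]
  [ A    0  ] [ lambda ] = [ b ]

Solving the linear system:
  x*      = (-0.5229, -0.2441, 0.6109)
  lambda* = (1.7604)
  f(x*)   = 0.8783

x* = (-0.5229, -0.2441, 0.6109), lambda* = (1.7604)


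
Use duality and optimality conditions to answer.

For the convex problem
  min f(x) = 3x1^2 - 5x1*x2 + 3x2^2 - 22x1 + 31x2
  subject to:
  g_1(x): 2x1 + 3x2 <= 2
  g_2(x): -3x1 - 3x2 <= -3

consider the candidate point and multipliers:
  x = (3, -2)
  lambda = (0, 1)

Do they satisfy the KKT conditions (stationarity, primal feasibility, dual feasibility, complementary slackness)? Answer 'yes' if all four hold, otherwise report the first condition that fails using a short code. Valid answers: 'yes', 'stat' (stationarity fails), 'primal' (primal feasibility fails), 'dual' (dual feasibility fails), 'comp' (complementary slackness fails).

Gradient of f: grad f(x) = Q x + c = (6, 4)
Constraint values g_i(x) = a_i^T x - b_i:
  g_1((3, -2)) = -2
  g_2((3, -2)) = 0
Stationarity residual: grad f(x) + sum_i lambda_i a_i = (3, 1)
  -> stationarity FAILS
Primal feasibility (all g_i <= 0): OK
Dual feasibility (all lambda_i >= 0): OK
Complementary slackness (lambda_i * g_i(x) = 0 for all i): OK

Verdict: the first failing condition is stationarity -> stat.

stat


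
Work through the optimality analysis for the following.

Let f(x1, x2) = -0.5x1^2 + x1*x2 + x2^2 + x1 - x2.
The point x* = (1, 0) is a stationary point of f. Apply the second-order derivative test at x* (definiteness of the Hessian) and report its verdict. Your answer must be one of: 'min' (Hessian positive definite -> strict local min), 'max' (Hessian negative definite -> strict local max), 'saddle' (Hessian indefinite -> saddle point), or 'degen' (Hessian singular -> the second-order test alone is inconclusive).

Compute the Hessian H = grad^2 f:
  H = [[-1, 1], [1, 2]]
Verify stationarity: grad f(x*) = H x* + g = (0, 0).
Eigenvalues of H: -1.3028, 2.3028.
Eigenvalues have mixed signs, so H is indefinite -> x* is a saddle point.

saddle


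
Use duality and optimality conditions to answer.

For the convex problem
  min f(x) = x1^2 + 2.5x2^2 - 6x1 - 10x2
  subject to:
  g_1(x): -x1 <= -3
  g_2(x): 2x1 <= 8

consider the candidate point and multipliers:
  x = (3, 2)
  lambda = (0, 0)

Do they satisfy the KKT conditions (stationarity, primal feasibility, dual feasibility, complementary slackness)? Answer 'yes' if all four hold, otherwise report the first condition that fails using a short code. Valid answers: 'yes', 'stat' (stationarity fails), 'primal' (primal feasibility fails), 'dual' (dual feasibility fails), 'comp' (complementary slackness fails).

Gradient of f: grad f(x) = Q x + c = (0, 0)
Constraint values g_i(x) = a_i^T x - b_i:
  g_1((3, 2)) = 0
  g_2((3, 2)) = -2
Stationarity residual: grad f(x) + sum_i lambda_i a_i = (0, 0)
  -> stationarity OK
Primal feasibility (all g_i <= 0): OK
Dual feasibility (all lambda_i >= 0): OK
Complementary slackness (lambda_i * g_i(x) = 0 for all i): OK

Verdict: yes, KKT holds.

yes


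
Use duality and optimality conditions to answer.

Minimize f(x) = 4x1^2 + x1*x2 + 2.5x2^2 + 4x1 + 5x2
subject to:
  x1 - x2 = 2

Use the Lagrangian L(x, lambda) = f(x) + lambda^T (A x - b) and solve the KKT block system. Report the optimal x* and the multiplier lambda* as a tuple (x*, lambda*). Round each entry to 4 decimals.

Form the Lagrangian:
  L(x, lambda) = (1/2) x^T Q x + c^T x + lambda^T (A x - b)
Stationarity (grad_x L = 0): Q x + c + A^T lambda = 0.
Primal feasibility: A x = b.

This gives the KKT block system:
  [ Q   A^T ] [ x     ]   [-c ]
  [ A    0  ] [ lambda ] = [ b ]

Solving the linear system:
  x*      = (0.2, -1.8)
  lambda* = (-3.8)
  f(x*)   = -0.3

x* = (0.2, -1.8), lambda* = (-3.8)


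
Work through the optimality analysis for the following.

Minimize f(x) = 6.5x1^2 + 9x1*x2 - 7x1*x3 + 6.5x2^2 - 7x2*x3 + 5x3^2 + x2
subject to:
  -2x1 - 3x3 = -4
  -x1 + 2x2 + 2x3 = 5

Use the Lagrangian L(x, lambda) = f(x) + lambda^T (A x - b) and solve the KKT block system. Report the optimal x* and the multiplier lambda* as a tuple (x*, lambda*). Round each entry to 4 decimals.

Form the Lagrangian:
  L(x, lambda) = (1/2) x^T Q x + c^T x + lambda^T (A x - b)
Stationarity (grad_x L = 0): Q x + c + A^T lambda = 0.
Primal feasibility: A x = b.

This gives the KKT block system:
  [ Q   A^T ] [ x     ]   [-c ]
  [ A    0  ] [ lambda ] = [ b ]

Solving the linear system:
  x*      = (-0.0746, 1.0797, 1.383)
  lambda* = (0.7039, -2.3416)
  f(x*)   = 7.8016

x* = (-0.0746, 1.0797, 1.383), lambda* = (0.7039, -2.3416)


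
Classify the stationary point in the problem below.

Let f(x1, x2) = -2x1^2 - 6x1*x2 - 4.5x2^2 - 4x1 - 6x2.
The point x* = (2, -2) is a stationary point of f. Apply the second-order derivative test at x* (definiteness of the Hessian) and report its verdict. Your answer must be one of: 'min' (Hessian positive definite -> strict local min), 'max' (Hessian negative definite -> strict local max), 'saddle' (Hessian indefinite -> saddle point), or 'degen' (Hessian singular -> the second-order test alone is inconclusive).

Compute the Hessian H = grad^2 f:
  H = [[-4, -6], [-6, -9]]
Verify stationarity: grad f(x*) = H x* + g = (0, 0).
Eigenvalues of H: -13, 0.
H has a zero eigenvalue (singular; negative semidefinite but not definite), so H is neither positive definite, negative definite, nor indefinite. The second-order test alone is inconclusive -> degen.
(Indeed, f is constant along the null direction of H through x*, so x* is not a strict local extremum.)

degen


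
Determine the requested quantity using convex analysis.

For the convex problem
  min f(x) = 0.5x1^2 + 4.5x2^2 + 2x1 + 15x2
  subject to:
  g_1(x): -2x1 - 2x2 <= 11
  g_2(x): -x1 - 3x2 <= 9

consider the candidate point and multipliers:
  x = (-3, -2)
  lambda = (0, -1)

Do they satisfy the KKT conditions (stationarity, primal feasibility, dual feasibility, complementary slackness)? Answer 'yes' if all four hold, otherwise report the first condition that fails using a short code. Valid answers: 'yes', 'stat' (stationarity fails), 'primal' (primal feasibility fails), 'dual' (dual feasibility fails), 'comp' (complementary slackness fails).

Gradient of f: grad f(x) = Q x + c = (-1, -3)
Constraint values g_i(x) = a_i^T x - b_i:
  g_1((-3, -2)) = -1
  g_2((-3, -2)) = 0
Stationarity residual: grad f(x) + sum_i lambda_i a_i = (0, 0)
  -> stationarity OK
Primal feasibility (all g_i <= 0): OK
Dual feasibility (all lambda_i >= 0): FAILS
Complementary slackness (lambda_i * g_i(x) = 0 for all i): OK

Verdict: the first failing condition is dual_feasibility -> dual.

dual


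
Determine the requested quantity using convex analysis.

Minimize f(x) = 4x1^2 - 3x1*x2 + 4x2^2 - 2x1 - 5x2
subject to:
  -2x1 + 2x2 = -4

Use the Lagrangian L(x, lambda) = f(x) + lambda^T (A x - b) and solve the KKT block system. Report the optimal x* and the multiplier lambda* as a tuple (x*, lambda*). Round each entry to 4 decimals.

Form the Lagrangian:
  L(x, lambda) = (1/2) x^T Q x + c^T x + lambda^T (A x - b)
Stationarity (grad_x L = 0): Q x + c + A^T lambda = 0.
Primal feasibility: A x = b.

This gives the KKT block system:
  [ Q   A^T ] [ x     ]   [-c ]
  [ A    0  ] [ lambda ] = [ b ]

Solving the linear system:
  x*      = (1.7, -0.3)
  lambda* = (6.25)
  f(x*)   = 11.55

x* = (1.7, -0.3), lambda* = (6.25)


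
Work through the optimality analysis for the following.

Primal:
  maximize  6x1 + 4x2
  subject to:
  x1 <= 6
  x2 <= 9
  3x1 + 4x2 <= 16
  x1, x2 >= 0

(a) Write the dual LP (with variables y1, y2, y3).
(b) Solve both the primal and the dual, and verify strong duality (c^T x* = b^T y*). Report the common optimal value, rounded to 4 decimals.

The standard primal-dual pair for 'max c^T x s.t. A x <= b, x >= 0' is:
  Dual:  min b^T y  s.t.  A^T y >= c,  y >= 0.

So the dual LP is:
  minimize  6y1 + 9y2 + 16y3
  subject to:
    y1 + 3y3 >= 6
    y2 + 4y3 >= 4
    y1, y2, y3 >= 0

Solving the primal: x* = (5.3333, 0).
  primal value c^T x* = 32.
Solving the dual: y* = (0, 0, 2).
  dual value b^T y* = 32.
Strong duality: c^T x* = b^T y*. Confirmed.

32


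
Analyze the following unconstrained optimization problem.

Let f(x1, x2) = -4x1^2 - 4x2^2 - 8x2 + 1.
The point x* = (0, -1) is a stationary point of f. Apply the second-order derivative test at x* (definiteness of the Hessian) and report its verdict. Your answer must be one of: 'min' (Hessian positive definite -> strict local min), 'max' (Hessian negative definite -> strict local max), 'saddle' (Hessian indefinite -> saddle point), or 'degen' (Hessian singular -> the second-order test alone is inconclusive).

Compute the Hessian H = grad^2 f:
  H = [[-8, 0], [0, -8]]
Verify stationarity: grad f(x*) = H x* + g = (0, 0).
Eigenvalues of H: -8, -8.
Both eigenvalues < 0, so H is negative definite -> x* is a strict local max.

max


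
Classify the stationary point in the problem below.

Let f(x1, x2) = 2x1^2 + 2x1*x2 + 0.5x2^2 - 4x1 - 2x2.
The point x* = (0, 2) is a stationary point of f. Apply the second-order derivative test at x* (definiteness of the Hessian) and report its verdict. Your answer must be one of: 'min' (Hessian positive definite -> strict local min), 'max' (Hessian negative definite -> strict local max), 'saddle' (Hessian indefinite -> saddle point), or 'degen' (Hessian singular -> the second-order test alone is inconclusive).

Compute the Hessian H = grad^2 f:
  H = [[4, 2], [2, 1]]
Verify stationarity: grad f(x*) = H x* + g = (0, 0).
Eigenvalues of H: 0, 5.
H has a zero eigenvalue (singular; positive semidefinite but not definite), so H is neither positive definite, negative definite, nor indefinite. The second-order test alone is inconclusive -> degen.
(Indeed, f is constant along the null direction of H through x*, so x* is not a strict local extremum.)

degen


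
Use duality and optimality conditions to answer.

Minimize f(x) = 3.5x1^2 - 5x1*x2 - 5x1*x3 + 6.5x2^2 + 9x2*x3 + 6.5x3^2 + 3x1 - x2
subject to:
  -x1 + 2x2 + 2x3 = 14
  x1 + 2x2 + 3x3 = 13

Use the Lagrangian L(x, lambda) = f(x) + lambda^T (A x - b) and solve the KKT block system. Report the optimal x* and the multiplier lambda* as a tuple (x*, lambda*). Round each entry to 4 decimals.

Form the Lagrangian:
  L(x, lambda) = (1/2) x^T Q x + c^T x + lambda^T (A x - b)
Stationarity (grad_x L = 0): Q x + c + A^T lambda = 0.
Primal feasibility: A x = b.

This gives the KKT block system:
  [ Q   A^T ] [ x     ]   [-c ]
  [ A    0  ] [ lambda ] = [ b ]

Solving the linear system:
  x*      = (-1.8785, 3.3039, 2.7569)
  lambda* = (-39.2652, 1.1878)
  f(x*)   = 262.6657

x* = (-1.8785, 3.3039, 2.7569), lambda* = (-39.2652, 1.1878)


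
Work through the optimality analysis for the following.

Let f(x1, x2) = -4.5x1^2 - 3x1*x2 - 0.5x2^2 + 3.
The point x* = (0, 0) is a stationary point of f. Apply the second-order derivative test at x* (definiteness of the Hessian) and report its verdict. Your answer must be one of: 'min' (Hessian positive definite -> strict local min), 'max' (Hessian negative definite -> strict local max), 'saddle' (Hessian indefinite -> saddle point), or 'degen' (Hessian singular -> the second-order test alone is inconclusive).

Compute the Hessian H = grad^2 f:
  H = [[-9, -3], [-3, -1]]
Verify stationarity: grad f(x*) = H x* + g = (0, 0).
Eigenvalues of H: -10, 0.
H has a zero eigenvalue (singular; negative semidefinite but not definite), so H is neither positive definite, negative definite, nor indefinite. The second-order test alone is inconclusive -> degen.
(Indeed, f is constant along the null direction of H through x*, so x* is not a strict local extremum.)

degen


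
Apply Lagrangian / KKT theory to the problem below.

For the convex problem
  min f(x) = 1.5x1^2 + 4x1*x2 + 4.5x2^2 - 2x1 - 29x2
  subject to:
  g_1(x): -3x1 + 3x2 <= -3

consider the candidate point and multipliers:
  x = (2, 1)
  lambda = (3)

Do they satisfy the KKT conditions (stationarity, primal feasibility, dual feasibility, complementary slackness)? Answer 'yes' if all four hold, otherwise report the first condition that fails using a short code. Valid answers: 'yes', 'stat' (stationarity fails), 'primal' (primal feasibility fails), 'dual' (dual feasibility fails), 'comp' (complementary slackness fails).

Gradient of f: grad f(x) = Q x + c = (8, -12)
Constraint values g_i(x) = a_i^T x - b_i:
  g_1((2, 1)) = 0
Stationarity residual: grad f(x) + sum_i lambda_i a_i = (-1, -3)
  -> stationarity FAILS
Primal feasibility (all g_i <= 0): OK
Dual feasibility (all lambda_i >= 0): OK
Complementary slackness (lambda_i * g_i(x) = 0 for all i): OK

Verdict: the first failing condition is stationarity -> stat.

stat


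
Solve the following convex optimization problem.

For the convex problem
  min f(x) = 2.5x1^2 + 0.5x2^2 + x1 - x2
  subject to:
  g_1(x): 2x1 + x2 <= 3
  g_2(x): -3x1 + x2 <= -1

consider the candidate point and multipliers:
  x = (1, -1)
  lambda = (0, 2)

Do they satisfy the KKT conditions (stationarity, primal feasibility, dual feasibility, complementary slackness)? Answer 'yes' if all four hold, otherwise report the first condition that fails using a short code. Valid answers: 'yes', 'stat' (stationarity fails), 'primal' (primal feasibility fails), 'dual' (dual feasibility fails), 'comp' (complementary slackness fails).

Gradient of f: grad f(x) = Q x + c = (6, -2)
Constraint values g_i(x) = a_i^T x - b_i:
  g_1((1, -1)) = -2
  g_2((1, -1)) = -3
Stationarity residual: grad f(x) + sum_i lambda_i a_i = (0, 0)
  -> stationarity OK
Primal feasibility (all g_i <= 0): OK
Dual feasibility (all lambda_i >= 0): OK
Complementary slackness (lambda_i * g_i(x) = 0 for all i): FAILS

Verdict: the first failing condition is complementary_slackness -> comp.

comp


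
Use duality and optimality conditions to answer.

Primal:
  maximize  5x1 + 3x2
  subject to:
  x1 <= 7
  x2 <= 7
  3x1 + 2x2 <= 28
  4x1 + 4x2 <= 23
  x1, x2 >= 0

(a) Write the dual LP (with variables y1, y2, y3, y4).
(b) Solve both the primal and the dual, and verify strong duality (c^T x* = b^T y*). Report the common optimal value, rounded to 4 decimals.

The standard primal-dual pair for 'max c^T x s.t. A x <= b, x >= 0' is:
  Dual:  min b^T y  s.t.  A^T y >= c,  y >= 0.

So the dual LP is:
  minimize  7y1 + 7y2 + 28y3 + 23y4
  subject to:
    y1 + 3y3 + 4y4 >= 5
    y2 + 2y3 + 4y4 >= 3
    y1, y2, y3, y4 >= 0

Solving the primal: x* = (5.75, 0).
  primal value c^T x* = 28.75.
Solving the dual: y* = (0, 0, 0, 1.25).
  dual value b^T y* = 28.75.
Strong duality: c^T x* = b^T y*. Confirmed.

28.75


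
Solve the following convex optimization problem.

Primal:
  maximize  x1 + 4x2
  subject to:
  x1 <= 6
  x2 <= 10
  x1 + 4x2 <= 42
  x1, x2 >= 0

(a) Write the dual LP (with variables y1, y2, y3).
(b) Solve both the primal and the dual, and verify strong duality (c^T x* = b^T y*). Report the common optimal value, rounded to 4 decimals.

The standard primal-dual pair for 'max c^T x s.t. A x <= b, x >= 0' is:
  Dual:  min b^T y  s.t.  A^T y >= c,  y >= 0.

So the dual LP is:
  minimize  6y1 + 10y2 + 42y3
  subject to:
    y1 + y3 >= 1
    y2 + 4y3 >= 4
    y1, y2, y3 >= 0

Solving the primal: x* = (2, 10).
  primal value c^T x* = 42.
Solving the dual: y* = (0, 0, 1).
  dual value b^T y* = 42.
Strong duality: c^T x* = b^T y*. Confirmed.

42


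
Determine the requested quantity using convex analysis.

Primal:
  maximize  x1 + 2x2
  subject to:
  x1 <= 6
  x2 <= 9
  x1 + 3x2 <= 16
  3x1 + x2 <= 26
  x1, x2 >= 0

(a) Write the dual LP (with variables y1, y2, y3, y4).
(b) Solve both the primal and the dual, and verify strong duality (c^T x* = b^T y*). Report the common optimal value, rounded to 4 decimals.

The standard primal-dual pair for 'max c^T x s.t. A x <= b, x >= 0' is:
  Dual:  min b^T y  s.t.  A^T y >= c,  y >= 0.

So the dual LP is:
  minimize  6y1 + 9y2 + 16y3 + 26y4
  subject to:
    y1 + y3 + 3y4 >= 1
    y2 + 3y3 + y4 >= 2
    y1, y2, y3, y4 >= 0

Solving the primal: x* = (6, 3.3333).
  primal value c^T x* = 12.6667.
Solving the dual: y* = (0.3333, 0, 0.6667, 0).
  dual value b^T y* = 12.6667.
Strong duality: c^T x* = b^T y*. Confirmed.

12.6667


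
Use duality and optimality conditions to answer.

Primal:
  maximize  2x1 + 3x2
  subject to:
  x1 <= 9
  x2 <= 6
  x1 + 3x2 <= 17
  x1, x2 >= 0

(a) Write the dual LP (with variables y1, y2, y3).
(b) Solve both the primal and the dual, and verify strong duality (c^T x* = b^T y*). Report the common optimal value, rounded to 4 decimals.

The standard primal-dual pair for 'max c^T x s.t. A x <= b, x >= 0' is:
  Dual:  min b^T y  s.t.  A^T y >= c,  y >= 0.

So the dual LP is:
  minimize  9y1 + 6y2 + 17y3
  subject to:
    y1 + y3 >= 2
    y2 + 3y3 >= 3
    y1, y2, y3 >= 0

Solving the primal: x* = (9, 2.6667).
  primal value c^T x* = 26.
Solving the dual: y* = (1, 0, 1).
  dual value b^T y* = 26.
Strong duality: c^T x* = b^T y*. Confirmed.

26


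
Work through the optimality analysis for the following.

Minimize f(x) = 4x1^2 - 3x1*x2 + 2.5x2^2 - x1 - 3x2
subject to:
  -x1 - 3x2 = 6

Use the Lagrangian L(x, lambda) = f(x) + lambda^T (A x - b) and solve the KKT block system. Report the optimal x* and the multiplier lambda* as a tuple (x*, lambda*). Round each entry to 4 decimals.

Form the Lagrangian:
  L(x, lambda) = (1/2) x^T Q x + c^T x + lambda^T (A x - b)
Stationarity (grad_x L = 0): Q x + c + A^T lambda = 0.
Primal feasibility: A x = b.

This gives the KKT block system:
  [ Q   A^T ] [ x     ]   [-c ]
  [ A    0  ] [ lambda ] = [ b ]

Solving the linear system:
  x*      = (-0.8842, -1.7053)
  lambda* = (-2.9579)
  f(x*)   = 11.8737

x* = (-0.8842, -1.7053), lambda* = (-2.9579)


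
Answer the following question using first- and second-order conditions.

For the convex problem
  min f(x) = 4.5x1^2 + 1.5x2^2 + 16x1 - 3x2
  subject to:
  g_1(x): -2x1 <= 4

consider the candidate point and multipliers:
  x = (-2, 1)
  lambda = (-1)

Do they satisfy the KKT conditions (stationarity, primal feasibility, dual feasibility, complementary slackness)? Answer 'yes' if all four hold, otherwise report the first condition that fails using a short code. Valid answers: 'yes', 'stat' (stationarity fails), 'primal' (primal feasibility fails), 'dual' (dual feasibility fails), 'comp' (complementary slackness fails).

Gradient of f: grad f(x) = Q x + c = (-2, 0)
Constraint values g_i(x) = a_i^T x - b_i:
  g_1((-2, 1)) = 0
Stationarity residual: grad f(x) + sum_i lambda_i a_i = (0, 0)
  -> stationarity OK
Primal feasibility (all g_i <= 0): OK
Dual feasibility (all lambda_i >= 0): FAILS
Complementary slackness (lambda_i * g_i(x) = 0 for all i): OK

Verdict: the first failing condition is dual_feasibility -> dual.

dual


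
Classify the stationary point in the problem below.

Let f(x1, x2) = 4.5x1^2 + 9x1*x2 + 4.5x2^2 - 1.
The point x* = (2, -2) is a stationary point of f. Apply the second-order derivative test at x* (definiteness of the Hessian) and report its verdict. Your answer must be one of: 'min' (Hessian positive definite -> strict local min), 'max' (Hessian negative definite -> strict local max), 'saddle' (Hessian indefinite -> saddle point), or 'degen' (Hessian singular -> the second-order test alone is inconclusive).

Compute the Hessian H = grad^2 f:
  H = [[9, 9], [9, 9]]
Verify stationarity: grad f(x*) = H x* + g = (0, 0).
Eigenvalues of H: 0, 18.
H has a zero eigenvalue (singular; positive semidefinite but not definite), so H is neither positive definite, negative definite, nor indefinite. The second-order test alone is inconclusive -> degen.
(Indeed, f is constant along the null direction of H through x*, so x* is not a strict local extremum.)

degen


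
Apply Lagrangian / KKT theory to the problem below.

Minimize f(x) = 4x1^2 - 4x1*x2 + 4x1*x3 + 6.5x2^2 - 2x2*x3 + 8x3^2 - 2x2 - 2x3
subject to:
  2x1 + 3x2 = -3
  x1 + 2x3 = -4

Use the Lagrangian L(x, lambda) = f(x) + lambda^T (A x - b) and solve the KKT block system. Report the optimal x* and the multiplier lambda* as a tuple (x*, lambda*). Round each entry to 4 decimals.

Form the Lagrangian:
  L(x, lambda) = (1/2) x^T Q x + c^T x + lambda^T (A x - b)
Stationarity (grad_x L = 0): Q x + c + A^T lambda = 0.
Primal feasibility: A x = b.

This gives the KKT block system:
  [ Q   A^T ] [ x     ]   [-c ]
  [ A    0  ] [ lambda ] = [ b ]

Solving the linear system:
  x*      = (-1.0875, -0.275, -1.4563)
  lambda* = (-0.5625, 14.55)
  f(x*)   = 29.9875

x* = (-1.0875, -0.275, -1.4563), lambda* = (-0.5625, 14.55)


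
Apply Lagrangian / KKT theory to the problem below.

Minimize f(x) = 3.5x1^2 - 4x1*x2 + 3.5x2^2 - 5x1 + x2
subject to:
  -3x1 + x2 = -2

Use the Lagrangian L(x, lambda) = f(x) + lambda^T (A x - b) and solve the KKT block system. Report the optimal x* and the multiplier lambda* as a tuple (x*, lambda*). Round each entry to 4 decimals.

Form the Lagrangian:
  L(x, lambda) = (1/2) x^T Q x + c^T x + lambda^T (A x - b)
Stationarity (grad_x L = 0): Q x + c + A^T lambda = 0.
Primal feasibility: A x = b.

This gives the KKT block system:
  [ Q   A^T ] [ x     ]   [-c ]
  [ A    0  ] [ lambda ] = [ b ]

Solving the linear system:
  x*      = (0.7826, 0.3478)
  lambda* = (-0.3043)
  f(x*)   = -2.087

x* = (0.7826, 0.3478), lambda* = (-0.3043)


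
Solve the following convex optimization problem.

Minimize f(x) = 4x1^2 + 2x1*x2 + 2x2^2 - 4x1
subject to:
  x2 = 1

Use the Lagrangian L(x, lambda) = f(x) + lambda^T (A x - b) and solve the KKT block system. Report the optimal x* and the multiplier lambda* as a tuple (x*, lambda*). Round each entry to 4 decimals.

Form the Lagrangian:
  L(x, lambda) = (1/2) x^T Q x + c^T x + lambda^T (A x - b)
Stationarity (grad_x L = 0): Q x + c + A^T lambda = 0.
Primal feasibility: A x = b.

This gives the KKT block system:
  [ Q   A^T ] [ x     ]   [-c ]
  [ A    0  ] [ lambda ] = [ b ]

Solving the linear system:
  x*      = (0.25, 1)
  lambda* = (-4.5)
  f(x*)   = 1.75

x* = (0.25, 1), lambda* = (-4.5)


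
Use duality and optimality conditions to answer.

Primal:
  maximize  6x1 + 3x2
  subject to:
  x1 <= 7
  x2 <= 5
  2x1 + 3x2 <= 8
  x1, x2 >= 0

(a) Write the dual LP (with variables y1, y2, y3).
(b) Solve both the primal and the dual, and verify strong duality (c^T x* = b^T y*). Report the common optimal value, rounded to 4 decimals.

The standard primal-dual pair for 'max c^T x s.t. A x <= b, x >= 0' is:
  Dual:  min b^T y  s.t.  A^T y >= c,  y >= 0.

So the dual LP is:
  minimize  7y1 + 5y2 + 8y3
  subject to:
    y1 + 2y3 >= 6
    y2 + 3y3 >= 3
    y1, y2, y3 >= 0

Solving the primal: x* = (4, 0).
  primal value c^T x* = 24.
Solving the dual: y* = (0, 0, 3).
  dual value b^T y* = 24.
Strong duality: c^T x* = b^T y*. Confirmed.

24


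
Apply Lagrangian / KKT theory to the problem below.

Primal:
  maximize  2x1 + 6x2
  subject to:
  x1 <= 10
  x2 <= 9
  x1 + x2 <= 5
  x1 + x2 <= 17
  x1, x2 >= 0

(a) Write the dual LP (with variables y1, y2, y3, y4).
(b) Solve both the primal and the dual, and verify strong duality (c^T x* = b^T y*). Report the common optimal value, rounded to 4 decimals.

The standard primal-dual pair for 'max c^T x s.t. A x <= b, x >= 0' is:
  Dual:  min b^T y  s.t.  A^T y >= c,  y >= 0.

So the dual LP is:
  minimize  10y1 + 9y2 + 5y3 + 17y4
  subject to:
    y1 + y3 + y4 >= 2
    y2 + y3 + y4 >= 6
    y1, y2, y3, y4 >= 0

Solving the primal: x* = (0, 5).
  primal value c^T x* = 30.
Solving the dual: y* = (0, 0, 6, 0).
  dual value b^T y* = 30.
Strong duality: c^T x* = b^T y*. Confirmed.

30


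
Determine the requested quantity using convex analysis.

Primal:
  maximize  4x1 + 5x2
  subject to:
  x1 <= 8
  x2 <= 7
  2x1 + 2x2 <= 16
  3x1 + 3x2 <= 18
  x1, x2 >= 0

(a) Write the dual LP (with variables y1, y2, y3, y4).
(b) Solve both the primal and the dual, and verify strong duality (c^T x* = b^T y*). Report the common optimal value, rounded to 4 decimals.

The standard primal-dual pair for 'max c^T x s.t. A x <= b, x >= 0' is:
  Dual:  min b^T y  s.t.  A^T y >= c,  y >= 0.

So the dual LP is:
  minimize  8y1 + 7y2 + 16y3 + 18y4
  subject to:
    y1 + 2y3 + 3y4 >= 4
    y2 + 2y3 + 3y4 >= 5
    y1, y2, y3, y4 >= 0

Solving the primal: x* = (0, 6).
  primal value c^T x* = 30.
Solving the dual: y* = (0, 0, 0, 1.6667).
  dual value b^T y* = 30.
Strong duality: c^T x* = b^T y*. Confirmed.

30


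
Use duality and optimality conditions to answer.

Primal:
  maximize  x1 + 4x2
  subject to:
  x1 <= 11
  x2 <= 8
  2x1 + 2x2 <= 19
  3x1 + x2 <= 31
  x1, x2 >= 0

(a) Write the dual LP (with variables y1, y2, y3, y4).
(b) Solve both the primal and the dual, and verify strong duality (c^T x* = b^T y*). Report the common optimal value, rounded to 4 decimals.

The standard primal-dual pair for 'max c^T x s.t. A x <= b, x >= 0' is:
  Dual:  min b^T y  s.t.  A^T y >= c,  y >= 0.

So the dual LP is:
  minimize  11y1 + 8y2 + 19y3 + 31y4
  subject to:
    y1 + 2y3 + 3y4 >= 1
    y2 + 2y3 + y4 >= 4
    y1, y2, y3, y4 >= 0

Solving the primal: x* = (1.5, 8).
  primal value c^T x* = 33.5.
Solving the dual: y* = (0, 3, 0.5, 0).
  dual value b^T y* = 33.5.
Strong duality: c^T x* = b^T y*. Confirmed.

33.5
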